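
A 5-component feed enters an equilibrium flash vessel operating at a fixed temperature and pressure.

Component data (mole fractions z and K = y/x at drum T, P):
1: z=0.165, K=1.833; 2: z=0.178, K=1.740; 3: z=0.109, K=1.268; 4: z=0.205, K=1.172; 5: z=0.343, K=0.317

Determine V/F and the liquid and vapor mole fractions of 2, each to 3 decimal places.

Rachford–Rice: g(V/F) = Σ zᵢ(Kᵢ−1)/(1+V/F(Kᵢ−1)) = 0.
g(0) = ΣzᵢKᵢ − 1 = 0.099 and g(1) = 1 − Σzᵢ/Kᵢ = -0.535, so a root lies in (0, 1).
Iterate (Newton) starting at V/F = 0.34:
  V/F = 0.340: g = -0.0327, g' = -0.415 → V/F = 0.261
  V/F = 0.261: g = -0.0008, g' = -0.395 → V/F = 0.259
Converged at V/F = 0.259.
Compositions from xᵢ = zᵢ/(1+V/F(Kᵢ−1)), yᵢ = Kᵢxᵢ:
  1: x = 0.136, y = 0.249
  2: x = 0.149, y = 0.260
  3: x = 0.102, y = 0.129
  4: x = 0.196, y = 0.230
  5: x = 0.417, y = 0.132

V/F = 0.259, x_2 = 0.149, y_2 = 0.260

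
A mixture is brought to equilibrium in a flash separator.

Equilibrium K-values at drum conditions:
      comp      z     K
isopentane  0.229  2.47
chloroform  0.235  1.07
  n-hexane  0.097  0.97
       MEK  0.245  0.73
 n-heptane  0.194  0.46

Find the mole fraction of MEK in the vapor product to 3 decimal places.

Rachford–Rice: g(V/F) = Σ zᵢ(Kᵢ−1)/(1+V/F(Kᵢ−1)) = 0.
Feasibility: ΣzᵢKᵢ = 1.179, Σzᵢ/Kᵢ = 1.170 — both > 1, two phases present.
Newton–Raphson from V/F = 0.5:
  V/F = 0.500: g = -0.0130, g' = -0.296 → V/F = 0.456
Converged at V/F = 0.456.
Compositions from xᵢ = zᵢ/(1+V/F(Kᵢ−1)), yᵢ = Kᵢxᵢ:
  isopentane: x = 0.137, y = 0.339
  chloroform: x = 0.228, y = 0.244
  n-hexane: x = 0.098, y = 0.095
  MEK: x = 0.279, y = 0.204
  n-heptane: x = 0.257, y = 0.118

y_MEK = 0.204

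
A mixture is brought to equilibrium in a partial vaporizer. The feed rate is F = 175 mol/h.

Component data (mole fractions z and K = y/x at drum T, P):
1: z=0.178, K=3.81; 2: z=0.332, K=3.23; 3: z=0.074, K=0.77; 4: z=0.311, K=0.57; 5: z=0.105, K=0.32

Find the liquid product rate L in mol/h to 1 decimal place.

Let ψ = V/F and solve Σ zᵢ(Kᵢ−1)/(1+ψ(Kᵢ−1)) = 0.
Feasibility: ΣzᵢKᵢ = 2.018, Σzᵢ/Kᵢ = 1.119 — both > 1, two phases present.
Iterate (Newton) starting at ψ = 0.54:
  ψ = 0.540: g = 0.2281, g' = -0.785 → ψ = 0.830
  ψ = 0.830: g = 0.0166, g' = -0.731 → ψ = 0.853
Converged at ψ = 0.853.
Then V = ψ·F = 0.8530·175 = 149.3 mol/h and L = F − V = 25.7 mol/h.

L = 25.7 mol/h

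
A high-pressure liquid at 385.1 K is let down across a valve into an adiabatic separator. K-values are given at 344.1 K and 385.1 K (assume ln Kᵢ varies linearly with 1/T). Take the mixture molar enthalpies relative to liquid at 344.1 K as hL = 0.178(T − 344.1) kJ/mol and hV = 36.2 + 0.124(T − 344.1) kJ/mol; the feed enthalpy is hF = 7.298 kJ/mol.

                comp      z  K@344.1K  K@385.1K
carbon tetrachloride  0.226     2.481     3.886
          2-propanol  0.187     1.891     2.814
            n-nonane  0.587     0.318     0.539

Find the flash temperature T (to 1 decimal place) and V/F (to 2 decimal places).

T = 348.7 K, V/F = 0.18

Adiabatic flash: solve Rachford–Rice at each trial T, then check hF = ψ·hV(T) + (1−ψ)·hL(T).
  T = 344.1 K: K = (2.481, 1.891, 0.318), RR gives ψ = 0.118, H_out = 4.286 kJ/mol
  T = 385.1 K: K = (3.886, 2.814, 0.539), RR gives ψ = 0.644, H_out = 29.171 kJ/mol
  T = 364.6 K: K = (3.144, 2.333, 0.420), RR gives ψ = 0.375, H_out = 16.804 kJ/mol
  T = 354.4 K: K = (2.804, 2.108, 0.367), RR gives ψ = 0.252, H_out = 10.833 kJ/mol
  T = 349.2 K: K = (2.639, 1.997, 0.342), RR gives ψ = 0.187, H_out = 7.628 kJ/mol
  T = 346.6 K: K = (2.558, 1.943, 0.330), RR gives ψ = 0.153, H_out = 5.954 kJ/mol
  T = 347.9 K: K = (2.598, 1.970, 0.336), RR gives ψ = 0.170, H_out = 6.798 kJ/mol
Linear interpolation between T = 347.9 (H_out = 6.798) and T = 349.2 (H_out = 7.628) on hF = 7.298 gives T ≈ 348.7 K, at which ψ = 0.18.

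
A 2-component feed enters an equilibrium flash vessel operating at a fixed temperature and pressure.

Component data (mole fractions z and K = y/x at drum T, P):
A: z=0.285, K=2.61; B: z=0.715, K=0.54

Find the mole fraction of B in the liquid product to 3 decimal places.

Material balance + equilibrium reduce to Σ zᵢ(Kᵢ−1)/(1+ψ(Kᵢ−1)) = 0.
Check two-phase: ΣzᵢKᵢ = 1.130 > 1 and Σzᵢ/Kᵢ = 1.433 > 1, so g(0) = 0.130 > 0 and g(1) = -0.433 < 0.
Binary case is linear: z₁(K₁−1)(1+ψ(K₂−1)) + z₂(K₂−1)(1+ψ(K₁−1)) = 0
⇒ ψ = [z₁(K₁−1)+z₂(K₂−1)] / [−(K₁−1)(K₂−1)] = 0.1299/0.7406 = 0.175
Compositions from xᵢ = zᵢ/(1+ψ(Kᵢ−1)), yᵢ = Kᵢxᵢ:
  A: x = 0.222, y = 0.580
  B: x = 0.778, y = 0.420

x_B = 0.778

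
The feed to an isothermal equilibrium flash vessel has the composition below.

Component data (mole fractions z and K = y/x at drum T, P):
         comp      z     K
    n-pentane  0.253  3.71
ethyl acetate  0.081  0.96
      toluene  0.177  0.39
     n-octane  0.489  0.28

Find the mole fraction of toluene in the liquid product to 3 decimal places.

Rachford–Rice: g(β) = Σ zᵢ(Kᵢ−1)/(1+β(Kᵢ−1)) = 0.
g(0) = ΣzᵢKᵢ − 1 = 0.222 and g(1) = 1 − Σzᵢ/Kᵢ = -1.353, so a root lies in (0, 1).
Newton iteration, β⁰ = 0.5:
  β = 0.500: g = -0.4176, g' = -1.090 → β = 0.117
  β = 0.117: g = 0.0166, g' = -1.450 → β = 0.128
  β = 0.128: g = 0.0002, g' = -1.408 → β = 0.129
Converged at β = 0.129.
Compositions from xᵢ = zᵢ/(1+β(Kᵢ−1)), yᵢ = Kᵢxᵢ:
  n-pentane: x = 0.188, y = 0.696
  ethyl acetate: x = 0.081, y = 0.078
  toluene: x = 0.192, y = 0.075
  n-octane: x = 0.539, y = 0.151

x_toluene = 0.192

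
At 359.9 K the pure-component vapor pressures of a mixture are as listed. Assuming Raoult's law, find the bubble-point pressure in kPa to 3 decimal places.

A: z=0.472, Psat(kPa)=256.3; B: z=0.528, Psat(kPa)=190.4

Pbub = 221.505 kPa

At the bubble point ψ → 0, so ΣzᵢKᵢ = 1 with Kᵢ = Pᵢˢᵃᵗ/P ⇒ P = ΣzᵢPᵢˢᵃᵗ.
P = 0.472·256.3 + 0.528·190.4 = 221.505 kPa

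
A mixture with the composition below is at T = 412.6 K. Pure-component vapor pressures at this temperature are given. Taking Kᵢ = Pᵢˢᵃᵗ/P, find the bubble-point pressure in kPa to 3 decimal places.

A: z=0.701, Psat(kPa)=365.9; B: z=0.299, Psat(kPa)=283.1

Pbub = 341.143 kPa

At the bubble point ψ → 0, so ΣzᵢKᵢ = 1 with Kᵢ = Pᵢˢᵃᵗ/P ⇒ P = ΣzᵢPᵢˢᵃᵗ.
P = 0.701·365.9 + 0.299·283.1 = 341.143 kPa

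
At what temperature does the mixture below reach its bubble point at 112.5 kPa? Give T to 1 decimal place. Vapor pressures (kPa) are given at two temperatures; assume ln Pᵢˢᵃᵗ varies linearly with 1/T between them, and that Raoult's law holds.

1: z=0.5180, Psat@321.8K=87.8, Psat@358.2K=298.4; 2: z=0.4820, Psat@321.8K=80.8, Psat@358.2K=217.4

Bubble-point temperature: ΣzᵢPᵢˢᵃᵗ(T) = P. Interpolate ln Pᵢˢᵃᵗ = aᵢ + bᵢ/T.
  T = 321.8 K: ΣzᵢPᵢˢᵃᵗ = 84.43 kPa
  T = 358.2 K: ΣzᵢPᵢˢᵃᵗ = 259.36 kPa
  T = 340.0 K: ΣzᵢPᵢˢᵃᵗ = 152.23 kPa
  T = 330.9 K: ΣzᵢPᵢˢᵃᵗ = 114.24 kPa
  T = 326.4 K: ΣzᵢPᵢˢᵃᵗ = 98.57 kPa
  T = 328.6 K: ΣzᵢPᵢˢᵃᵗ = 105.99 kPa
Interpolating between 328.6 K and 330.9 K gives T ≈ 330.4 K.

T = 330.4 K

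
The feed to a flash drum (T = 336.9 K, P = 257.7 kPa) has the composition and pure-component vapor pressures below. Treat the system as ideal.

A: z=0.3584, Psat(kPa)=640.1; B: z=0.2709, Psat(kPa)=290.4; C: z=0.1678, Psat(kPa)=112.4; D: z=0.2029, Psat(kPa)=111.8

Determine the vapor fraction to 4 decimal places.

ψ = 0.5926

Raoult's law: Kᵢ = Pᵢˢᵃᵗ/P = Pᵢˢᵃᵗ/257.7.
  K_A = 640.1/257.7 = 2.483896, K_B = 290.4/257.7 = 1.126892, K_C = 112.4/257.7 = 0.436166, K_D = 111.8/257.7 = 0.433838
Let ψ = V/F and solve Σ zᵢ(Kᵢ−1)/(1+ψ(Kᵢ−1)) = 0.
g(0) = ΣzᵢKᵢ − 1 = 0.3567 and g(1) = 1 − Σzᵢ/Kᵢ = -0.2371, so a root lies in (0, 1).
Newton–Raphson from ψ = 0.5:
  ψ = 0.5000: g = 0.04564, g' = -0.4939 → ψ = 0.5924
  ψ = 0.5924: g = 0.00009, g' = -0.4948 → ψ = 0.5926
Converged at ψ = 0.5926.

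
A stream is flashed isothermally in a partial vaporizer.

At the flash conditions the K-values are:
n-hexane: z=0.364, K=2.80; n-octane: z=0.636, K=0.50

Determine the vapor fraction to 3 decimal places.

ψ = 0.375

Let ψ = V/F and solve Σ zᵢ(Kᵢ−1)/(1+ψ(Kᵢ−1)) = 0.
Feasibility: ΣzᵢKᵢ = 1.337, Σzᵢ/Kᵢ = 1.402 — both > 1, two phases present.
Binary case is linear: z₁(K₁−1)(1+ψ(K₂−1)) + z₂(K₂−1)(1+ψ(K₁−1)) = 0
⇒ ψ = [z₁(K₁−1)+z₂(K₂−1)] / [−(K₁−1)(K₂−1)] = 0.3372/0.9000 = 0.375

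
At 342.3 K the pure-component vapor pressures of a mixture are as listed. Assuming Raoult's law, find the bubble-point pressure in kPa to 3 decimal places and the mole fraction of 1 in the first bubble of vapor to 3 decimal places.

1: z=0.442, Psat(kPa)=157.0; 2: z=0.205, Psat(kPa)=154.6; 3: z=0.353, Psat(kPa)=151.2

At the bubble point ψ → 0, so ΣzᵢKᵢ = 1 with Kᵢ = Pᵢˢᵃᵗ/P ⇒ P = ΣzᵢPᵢˢᵃᵗ.
P = 0.442·157.0 + 0.205·154.6 + 0.353·151.2 = 154.461 kPa
yᵢ = zᵢPᵢˢᵃᵗ/P ⇒ y_1 = 0.442·157.0/154.461 = 0.449

Pbub = 154.461 kPa, y_1 = 0.449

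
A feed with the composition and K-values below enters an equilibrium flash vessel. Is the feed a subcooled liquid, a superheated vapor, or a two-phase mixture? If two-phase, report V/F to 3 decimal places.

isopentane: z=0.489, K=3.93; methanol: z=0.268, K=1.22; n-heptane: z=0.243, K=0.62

ΣzᵢKᵢ = 2.399; Σzᵢ/Kᵢ = 0.736.
Since Σzᵢ/Kᵢ < 1 the mixture is above its dew point — single vapor phase.

superheated vapor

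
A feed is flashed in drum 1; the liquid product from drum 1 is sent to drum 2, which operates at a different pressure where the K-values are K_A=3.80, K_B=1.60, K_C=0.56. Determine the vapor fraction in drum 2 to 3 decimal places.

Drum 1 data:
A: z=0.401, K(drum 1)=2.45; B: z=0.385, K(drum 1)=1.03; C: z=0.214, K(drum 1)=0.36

Drum 1:
Newton–Raphson from ψ₁ = 0.5:
  ψ₁ = 0.500: g = 0.1470, g' = -0.473 → ψ₁ = 0.811
  ψ₁ = 0.811: g = -0.0061, g' = -0.557 → ψ₁ = 0.800
Converged at ψ₁ = 0.800.
Drum-1 compositions:
  A: x = 0.186, y = 0.455
  B: x = 0.376, y = 0.387
  C: x = 0.438, y = 0.158
Drum-2 feed = drum-1 liquid: z₂ = (0.1857, 0.3760, 0.4383).
Drum 2:
Material balance + equilibrium reduce to Σ zᵢ(Kᵢ−1)/(1+ψ₂(Kᵢ−1)) = 0.
g(0) = ΣzᵢKᵢ − 1 = 0.553 and g(1) = 1 − Σzᵢ/Kᵢ = -0.067, so a root lies in (0, 1).
Iterate (Newton) starting at ψ₂ = 0.5:
  ψ₂ = 0.500: g = 0.1429, g' = -0.472 → ψ₂ = 0.803
  ψ₂ = 0.803: g = 0.0142, g' = -0.403 → ψ₂ = 0.838
Converged at ψ₂ = 0.838.
  A: x = 0.055, y = 0.211
  B: x = 0.250, y = 0.400
  C: x = 0.694, y = 0.389

V/F (drum 2) = 0.838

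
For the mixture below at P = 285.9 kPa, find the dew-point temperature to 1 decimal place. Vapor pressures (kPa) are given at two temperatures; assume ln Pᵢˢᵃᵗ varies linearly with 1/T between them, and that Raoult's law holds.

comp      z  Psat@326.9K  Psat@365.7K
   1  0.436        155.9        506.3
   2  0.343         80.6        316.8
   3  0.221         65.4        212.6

T = 360.3 K

Dew-point temperature: Σzᵢ·P/Pᵢˢᵃᵗ(T) = 1. Interpolate ln Pᵢˢᵃᵗ = aᵢ + bᵢ/T.
  T = 326.9 K: ΣzᵢP/Pᵢˢᵃᵗ = 2.9824
  T = 365.7 K: ΣzᵢP/Pᵢˢᵃᵗ = 0.8529
  T = 346.3 K: ΣzᵢP/Pᵢˢᵃᵗ = 1.5383
  T = 356.0 K: ΣzᵢP/Pᵢˢᵃᵗ = 1.1360
  T = 360.9 K: ΣzᵢP/Pᵢˢᵃᵗ = 0.9810
  T = 358.4 K: ΣzᵢP/Pᵢˢᵃᵗ = 1.0567
Interpolating between 358.4 K and 360.9 K gives T ≈ 360.3 K.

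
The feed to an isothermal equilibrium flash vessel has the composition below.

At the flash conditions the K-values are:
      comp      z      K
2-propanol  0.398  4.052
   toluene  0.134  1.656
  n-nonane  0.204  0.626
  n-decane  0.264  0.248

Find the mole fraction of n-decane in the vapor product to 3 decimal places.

y_n-decane = 0.125

Let ψ = V/F and solve Σ zᵢ(Kᵢ−1)/(1+ψ(Kᵢ−1)) = 0.
Check two-phase: ΣzᵢKᵢ = 2.028 > 1 and Σzᵢ/Kᵢ = 1.570 > 1, so g(0) = 1.028 > 0 and g(1) = -0.570 < 0.
Newton–Raphson from ψ = 0.39:
  ψ = 0.390: g = 0.2543, g' = -1.147 → ψ = 0.612
  ψ = 0.612: g = 0.0199, g' = -1.040 → ψ = 0.631
Converged at ψ = 0.631.
Compositions from xᵢ = zᵢ/(1+ψ(Kᵢ−1)), yᵢ = Kᵢxᵢ:
  2-propanol: x = 0.136, y = 0.551
  toluene: x = 0.095, y = 0.157
  n-nonane: x = 0.267, y = 0.167
  n-decane: x = 0.502, y = 0.125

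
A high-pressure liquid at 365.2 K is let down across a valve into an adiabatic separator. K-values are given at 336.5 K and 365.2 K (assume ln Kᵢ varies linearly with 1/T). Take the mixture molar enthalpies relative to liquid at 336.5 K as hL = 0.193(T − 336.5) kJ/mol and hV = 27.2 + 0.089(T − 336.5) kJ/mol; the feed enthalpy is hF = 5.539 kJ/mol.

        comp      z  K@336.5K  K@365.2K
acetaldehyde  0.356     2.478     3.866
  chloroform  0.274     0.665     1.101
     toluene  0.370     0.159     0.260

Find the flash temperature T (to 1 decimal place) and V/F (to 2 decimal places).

T = 339.9 K, V/F = 0.18

Adiabatic flash: solve Rachford–Rice at each trial T, then check hF = ψ·hV(T) + (1−ψ)·hL(T).
  T = 336.5 K: K = (2.478, 0.665, 0.159), RR gives ψ = 0.126, H_out = 3.418 kJ/mol
  T = 365.2 K: K = (3.866, 1.101, 0.260), RR gives ψ = 0.511, H_out = 17.913 kJ/mol
  T = 350.9 K: K = (3.126, 0.865, 0.206), RR gives ψ = 0.338, H_out = 11.463 kJ/mol
  T = 343.7 K: K = (2.790, 0.761, 0.181), RR gives ψ = 0.239, H_out = 7.714 kJ/mol
  T = 340.1 K: K = (2.631, 0.712, 0.170), RR gives ψ = 0.185, H_out = 5.650 kJ/mol
  T = 338.3 K: K = (2.554, 0.688, 0.164), RR gives ψ = 0.156, H_out = 4.557 kJ/mol
Linear interpolation between T = 338.3 (H_out = 4.557) and T = 340.1 (H_out = 5.650) on hF = 5.539 gives T ≈ 339.9 K, at which ψ = 0.18.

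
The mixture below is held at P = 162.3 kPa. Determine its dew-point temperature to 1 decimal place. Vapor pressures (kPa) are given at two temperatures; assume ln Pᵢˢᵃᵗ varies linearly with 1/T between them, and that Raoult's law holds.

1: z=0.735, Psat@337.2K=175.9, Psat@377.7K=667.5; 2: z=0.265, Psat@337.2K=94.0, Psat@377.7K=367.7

Dew-point temperature: Σzᵢ·P/Pᵢˢᵃᵗ(T) = 1. Interpolate ln Pᵢˢᵃᵗ = aᵢ + bᵢ/T.
  T = 337.2 K: ΣzᵢP/Pᵢˢᵃᵗ = 1.1357
  T = 377.7 K: ΣzᵢP/Pᵢˢᵃᵗ = 0.2957
  T = 357.4 K: ΣzᵢP/Pᵢˢᵃᵗ = 0.5587
  T = 347.3 K: ΣzᵢP/Pᵢˢᵃᵗ = 0.7884
  T = 342.2 K: ΣzᵢP/Pᵢˢᵃᵗ = 0.9454
  T = 339.7 K: ΣzᵢP/Pᵢˢᵃᵗ = 1.0355
Interpolating between 339.7 K and 342.2 K gives T ≈ 340.7 K.

T = 340.7 K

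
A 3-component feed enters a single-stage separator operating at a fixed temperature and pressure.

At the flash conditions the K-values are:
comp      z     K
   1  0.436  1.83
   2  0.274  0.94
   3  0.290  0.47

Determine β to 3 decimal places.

Newton iteration, β⁰ = 0.5:
  β = 0.500: g = 0.0297, g' = -0.302 → β = 0.598
  β = 0.598: g = -0.0003, g' = -0.310 → β = 0.597
Converged at β = 0.597.

β = 0.597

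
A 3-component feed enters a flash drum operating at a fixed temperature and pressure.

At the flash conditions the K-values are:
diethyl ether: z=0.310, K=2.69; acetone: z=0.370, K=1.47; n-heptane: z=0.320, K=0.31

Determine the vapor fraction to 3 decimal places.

ψ = 0.626

Let ψ = V/F and solve Σ zᵢ(Kᵢ−1)/(1+ψ(Kᵢ−1)) = 0.
Feasibility: ΣzᵢKᵢ = 1.477, Σzᵢ/Kᵢ = 1.399 — both > 1, two phases present.
Newton–Raphson from ψ = 0.5:
  ψ = 0.500: g = 0.0877, g' = -0.669 → ψ = 0.631
  ψ = 0.631: g = -0.0035, g' = -0.734 → ψ = 0.626
Converged at ψ = 0.626.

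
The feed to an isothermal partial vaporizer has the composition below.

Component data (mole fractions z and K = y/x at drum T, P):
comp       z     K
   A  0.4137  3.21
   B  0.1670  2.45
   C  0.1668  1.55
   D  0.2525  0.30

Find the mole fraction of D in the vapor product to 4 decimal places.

y_D = 0.2030

Material balance + equilibrium reduce to Σ zᵢ(Kᵢ−1)/(1+V/F(Kᵢ−1)) = 0.
Feasibility: ΣzᵢKᵢ = 2.0714, Σzᵢ/Kᵢ = 1.1463 — both > 1, two phases present.
Newton–Raphson from V/F = 0.33:
  V/F = 0.3300: g = 0.54028, g' = -1.0817 → V/F = 0.8295
  V/F = 0.8295: g = 0.07415, g' = -1.0514 → V/F = 0.9000
  V/F = 0.9000: g = -0.00542, g' = -1.2186 → V/F = 0.8956
  V/F = 0.8956: g = -0.00003, g' = -1.2055 → V/F = 0.8955
Converged at V/F = 0.8955.
Compositions from xᵢ = zᵢ/(1+V/F(Kᵢ−1)), yᵢ = Kᵢxᵢ:
  A: x = 0.1389, y = 0.4458
  B: x = 0.0727, y = 0.1780
  C: x = 0.1118, y = 0.1732
  D: x = 0.6767, y = 0.2030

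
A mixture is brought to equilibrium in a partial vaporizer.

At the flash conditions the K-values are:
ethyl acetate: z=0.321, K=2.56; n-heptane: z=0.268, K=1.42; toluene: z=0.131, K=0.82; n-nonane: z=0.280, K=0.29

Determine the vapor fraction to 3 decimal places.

Material balance + equilibrium reduce to Σ zᵢ(Kᵢ−1)/(1+ψ(Kᵢ−1)) = 0.
g(0) = ΣzᵢKᵢ − 1 = 0.391 and g(1) = 1 − Σzᵢ/Kᵢ = -0.439, so a root lies in (0, 1).
Newton–Raphson from ψ = 0.5:
  ψ = 0.500: g = 0.0402, g' = -0.623 → ψ = 0.565
  ψ = 0.565: g = -0.0008, g' = -0.650 → ψ = 0.563
Converged at ψ = 0.563.

ψ = 0.563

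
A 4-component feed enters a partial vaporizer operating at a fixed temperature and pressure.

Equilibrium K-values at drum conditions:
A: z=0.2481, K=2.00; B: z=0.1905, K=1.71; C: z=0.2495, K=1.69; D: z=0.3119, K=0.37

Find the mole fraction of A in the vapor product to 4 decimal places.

y_A = 0.2916

Rachford–Rice: g(V/F) = Σ zᵢ(Kᵢ−1)/(1+V/F(Kᵢ−1)) = 0.
Feasibility: ΣzᵢKᵢ = 1.3590, Σzᵢ/Kᵢ = 1.2261 — both > 1, two phases present.
Newton–Raphson from V/F = 0.69:
  V/F = 0.6900: g = 0.00662, g' = -0.5720 → V/F = 0.7016
  V/F = 0.7016: g = -0.00005, g' = -0.5800 → V/F = 0.7015
Converged at V/F = 0.7015.
Compositions from xᵢ = zᵢ/(1+V/F(Kᵢ−1)), yᵢ = Kᵢxᵢ:
  A: x = 0.1458, y = 0.2916
  B: x = 0.1272, y = 0.2175
  C: x = 0.1681, y = 0.2841
  D: x = 0.5589, y = 0.2068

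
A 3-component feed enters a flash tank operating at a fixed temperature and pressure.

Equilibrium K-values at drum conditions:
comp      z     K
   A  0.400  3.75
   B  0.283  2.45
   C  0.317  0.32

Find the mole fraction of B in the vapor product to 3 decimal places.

Rachford–Rice: g(ψ) = Σ zᵢ(Kᵢ−1)/(1+ψ(Kᵢ−1)) = 0.
Check two-phase: ΣzᵢKᵢ = 2.295 > 1 and Σzᵢ/Kᵢ = 1.213 > 1, so g(0) = 1.295 > 0 and g(1) = -0.213 < 0.
Newton iteration, ψ⁰ = 0.41:
  ψ = 0.410: g = 0.4755, g' = -1.184 → ψ = 0.812
  ψ = 0.812: g = 0.0479, g' = -1.145 → ψ = 0.853
  ψ = 0.853: g = -0.0015, g' = -1.221 → ψ = 0.852
Converged at ψ = 0.852.
Compositions from xᵢ = zᵢ/(1+ψ(Kᵢ−1)), yᵢ = Kᵢxᵢ:
  A: x = 0.120, y = 0.449
  B: x = 0.127, y = 0.310
  C: x = 0.754, y = 0.241

y_B = 0.310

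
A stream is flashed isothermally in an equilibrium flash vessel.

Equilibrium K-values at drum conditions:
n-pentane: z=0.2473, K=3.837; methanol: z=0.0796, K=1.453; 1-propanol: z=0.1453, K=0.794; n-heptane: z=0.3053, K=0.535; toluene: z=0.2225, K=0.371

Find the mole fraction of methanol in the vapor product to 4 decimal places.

y_methanol = 0.0997

Rachford–Rice: g(ψ) = Σ zᵢ(Kᵢ−1)/(1+ψ(Kᵢ−1)) = 0.
Check two-phase: ΣzᵢKᵢ = 1.4258 > 1 and Σzᵢ/Kᵢ = 1.4726 > 1, so g(0) = 0.4258 > 0 and g(1) = -0.4726 < 0.
Iterate (Newton) starting at ψ = 0.61:
  ψ = 0.6100: g = -0.17430, g' = -0.6454 → ψ = 0.3400
  ψ = 0.3400: g = 0.00957, g' = -0.7707 → ψ = 0.3524
  ψ = 0.3524: g = 0.00009, g' = -0.7568 → ψ = 0.3525
Converged at ψ = 0.3525.
Compositions from xᵢ = zᵢ/(1+ψ(Kᵢ−1)), yᵢ = Kᵢxᵢ:
  n-pentane: x = 0.1237, y = 0.4744
  methanol: x = 0.0686, y = 0.0997
  1-propanol: x = 0.1567, y = 0.1244
  n-heptane: x = 0.3651, y = 0.1954
  toluene: x = 0.2859, y = 0.1061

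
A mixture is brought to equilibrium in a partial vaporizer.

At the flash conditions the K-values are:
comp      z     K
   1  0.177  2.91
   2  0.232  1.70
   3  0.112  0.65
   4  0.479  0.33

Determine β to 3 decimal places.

β = 0.165

Material balance + equilibrium reduce to Σ zᵢ(Kᵢ−1)/(1+β(Kᵢ−1)) = 0.
Feasibility: ΣzᵢKᵢ = 1.140, Σzᵢ/Kᵢ = 1.821 — both > 1, two phases present.
Newton iteration, β⁰ = 0.5:
  β = 0.500: g = -0.2369, g' = -0.738 → β = 0.179
  β = 0.179: g = -0.0101, g' = -0.742 → β = 0.165
Converged at β = 0.165.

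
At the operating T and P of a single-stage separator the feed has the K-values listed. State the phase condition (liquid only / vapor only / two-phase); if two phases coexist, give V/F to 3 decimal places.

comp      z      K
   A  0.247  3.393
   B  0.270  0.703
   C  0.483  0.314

two-phase, V/F = 0.133

ΣzᵢKᵢ = 1.180; Σzᵢ/Kᵢ = 1.995.
Both exceed 1, so a two-phase solution exists.
Rachford–Rice: g(ψ) = Σ zᵢ(Kᵢ−1)/(1+ψ(Kᵢ−1)) = 0.
Newton iteration, ψ⁰ = 0.45:
  ψ = 0.450: g = -0.2873, g' = -0.835 → ψ = 0.106
  ψ = 0.106: g = 0.0312, g' = -1.189 → ψ = 0.132
  ψ = 0.132: g = 0.0010, g' = -1.117 → ψ = 0.133
Converged at ψ = 0.133.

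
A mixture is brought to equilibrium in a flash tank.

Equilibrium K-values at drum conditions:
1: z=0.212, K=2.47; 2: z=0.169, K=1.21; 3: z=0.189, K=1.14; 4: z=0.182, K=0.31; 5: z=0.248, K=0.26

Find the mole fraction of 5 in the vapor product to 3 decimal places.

Material balance + equilibrium reduce to Σ zᵢ(Kᵢ−1)/(1+ψ(Kᵢ−1)) = 0.
g(0) = ΣzᵢKᵢ − 1 = 0.064 and g(1) = 1 − Σzᵢ/Kᵢ = -0.932, so a root lies in (0, 1).
Iterate (Newton) starting at ψ = 0.4:
  ψ = 0.400: g = -0.1801, g' = -0.631 → ψ = 0.114
  ψ = 0.114: g = -0.0094, g' = -0.611 → ψ = 0.099
Converged at ψ = 0.099.
Compositions from xᵢ = zᵢ/(1+ψ(Kᵢ−1)), yᵢ = Kᵢxᵢ:
  1: x = 0.185, y = 0.457
  2: x = 0.166, y = 0.200
  3: x = 0.186, y = 0.213
  4: x = 0.195, y = 0.061
  5: x = 0.268, y = 0.070

y_5 = 0.070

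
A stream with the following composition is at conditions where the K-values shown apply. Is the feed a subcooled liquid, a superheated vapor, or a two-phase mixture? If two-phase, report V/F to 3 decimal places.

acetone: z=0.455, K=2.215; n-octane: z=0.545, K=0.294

two-phase, V/F = 0.196

ΣzᵢKᵢ = 1.168; Σzᵢ/Kᵢ = 2.059.
Both exceed 1, so a two-phase solution exists.
Material balance + equilibrium reduce to Σ zᵢ(Kᵢ−1)/(1+ψ(Kᵢ−1)) = 0.
Binary case is linear: z₁(K₁−1)(1+ψ(K₂−1)) + z₂(K₂−1)(1+ψ(K₁−1)) = 0
⇒ ψ = [z₁(K₁−1)+z₂(K₂−1)] / [−(K₁−1)(K₂−1)] = 0.1681/0.8578 = 0.196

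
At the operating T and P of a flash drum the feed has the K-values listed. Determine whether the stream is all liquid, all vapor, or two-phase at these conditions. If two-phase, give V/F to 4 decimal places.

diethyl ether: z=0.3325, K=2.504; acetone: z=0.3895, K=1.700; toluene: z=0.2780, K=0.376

two-phase, V/F = 0.8789

ΣzᵢKᵢ = 1.5993; Σzᵢ/Kᵢ = 1.1013.
Both exceed 1, so a two-phase solution exists.
Rachford–Rice: g(ψ) = Σ zᵢ(Kᵢ−1)/(1+ψ(Kᵢ−1)) = 0.
Newton iteration, ψ⁰ = 0.59:
  ψ = 0.5900: g = 0.18337, g' = -0.5779 → ψ = 0.9073
  ψ = 0.9073: g = -0.02163, g' = -0.7810 → ψ = 0.8796
  ψ = 0.8796: g = -0.00052, g' = -0.7444 → ψ = 0.8789
Converged at ψ = 0.8789.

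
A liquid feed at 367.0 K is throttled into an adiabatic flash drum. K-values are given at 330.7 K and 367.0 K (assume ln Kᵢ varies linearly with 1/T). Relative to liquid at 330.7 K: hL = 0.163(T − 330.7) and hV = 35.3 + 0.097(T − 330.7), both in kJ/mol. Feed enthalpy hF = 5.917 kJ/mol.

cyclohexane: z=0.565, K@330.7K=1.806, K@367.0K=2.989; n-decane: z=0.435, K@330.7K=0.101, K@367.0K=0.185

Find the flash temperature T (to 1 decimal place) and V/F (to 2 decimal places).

Adiabatic flash: solve Rachford–Rice at each trial T, then check hF = ψ·hV(T) + (1−ψ)·hL(T).
  T = 330.7 K: K = (1.806, 0.101), RR gives ψ = 0.089, H_out = 3.134 kJ/mol
  T = 367.0 K: K = (2.989, 0.185), RR gives ψ = 0.475, H_out = 21.532 kJ/mol
  T = 348.9 K: K = (2.356, 0.139), RR gives ψ = 0.335, H_out = 14.401 kJ/mol
  T = 339.8 K: K = (2.070, 0.119), RR gives ψ = 0.235, H_out = 9.629 kJ/mol
  T = 335.2 K: K = (1.934, 0.110), RR gives ψ = 0.169, H_out = 6.640 kJ/mol
  T = 332.9 K: K = (1.868, 0.105), RR gives ψ = 0.130, H_out = 4.934 kJ/mol
Linear interpolation between T = 332.9 (H_out = 4.934) and T = 335.2 (H_out = 6.640) on hF = 5.917 gives T ≈ 334.2 K, at which ψ = 0.15.

T = 334.2 K, V/F = 0.15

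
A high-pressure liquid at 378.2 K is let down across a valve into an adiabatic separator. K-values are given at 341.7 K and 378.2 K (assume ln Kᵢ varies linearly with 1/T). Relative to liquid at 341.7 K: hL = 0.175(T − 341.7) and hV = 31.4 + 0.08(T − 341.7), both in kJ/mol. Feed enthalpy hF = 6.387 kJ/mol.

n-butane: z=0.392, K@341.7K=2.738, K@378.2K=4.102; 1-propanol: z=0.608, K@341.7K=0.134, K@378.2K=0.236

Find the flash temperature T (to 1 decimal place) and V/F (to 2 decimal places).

Adiabatic flash: solve Rachford–Rice at each trial T, then check hF = ψ·hV(T) + (1−ψ)·hL(T).
  T = 341.7 K: K = (2.738, 0.134), RR gives ψ = 0.103, H_out = 3.229 kJ/mol
  T = 378.2 K: K = (4.102, 0.236), RR gives ψ = 0.317, H_out = 15.245 kJ/mol
  T = 359.9 K: K = (3.384, 0.180), RR gives ψ = 0.223, H_out = 9.806 kJ/mol
  T = 350.8 K: K = (3.052, 0.156), RR gives ψ = 0.168, H_out = 6.729 kJ/mol
  T = 346.2 K: K = (2.891, 0.145), RR gives ψ = 0.137, H_out = 5.024 kJ/mol
  T = 348.5 K: K = (2.971, 0.150), RR gives ψ = 0.153, H_out = 5.891 kJ/mol
Linear interpolation between T = 348.5 (H_out = 5.891) and T = 350.8 (H_out = 6.729) on hF = 6.387 gives T ≈ 349.9 K, at which ψ = 0.16.

T = 349.9 K, V/F = 0.16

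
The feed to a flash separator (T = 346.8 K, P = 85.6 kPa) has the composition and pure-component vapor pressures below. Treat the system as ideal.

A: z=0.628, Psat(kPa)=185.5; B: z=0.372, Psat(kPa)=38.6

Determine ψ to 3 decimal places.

Raoult's law: Kᵢ = Pᵢˢᵃᵗ/P = Pᵢˢᵃᵗ/85.6.
  K_A = 185.5/85.6 = 2.16706, K_B = 38.6/85.6 = 0.45093
Let ψ = V/F and solve Σ zᵢ(Kᵢ−1)/(1+ψ(Kᵢ−1)) = 0.
Feasibility: ΣzᵢKᵢ = 1.529, Σzᵢ/Kᵢ = 1.115 — both > 1, two phases present.
Binary case is linear: z₁(K₁−1)(1+ψ(K₂−1)) + z₂(K₂−1)(1+ψ(K₁−1)) = 0
⇒ ψ = [z₁(K₁−1)+z₂(K₂−1)] / [−(K₁−1)(K₂−1)] = 0.5287/0.6408 = 0.825

ψ = 0.825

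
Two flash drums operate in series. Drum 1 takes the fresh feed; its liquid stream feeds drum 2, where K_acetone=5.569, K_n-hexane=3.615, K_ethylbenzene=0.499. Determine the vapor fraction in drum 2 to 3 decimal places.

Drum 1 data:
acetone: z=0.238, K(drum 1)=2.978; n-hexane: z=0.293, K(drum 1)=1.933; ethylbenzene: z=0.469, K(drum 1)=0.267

Drum 1:
Material balance + equilibrium reduce to Σ zᵢ(Kᵢ−1)/(1+ψ₁(Kᵢ−1)) = 0.
Feasibility: ΣzᵢKᵢ = 1.400, Σzᵢ/Kᵢ = 1.988 — both > 1, two phases present.
Newton–Raphson from ψ₁ = 0.5:
  ψ₁ = 0.500: g = -0.1196, g' = -0.982 → ψ₁ = 0.378
  ψ₁ = 0.378: g = -0.0043, g' = -0.926 → ψ₁ = 0.374
Converged at ψ₁ = 0.374.
Drum-1 compositions:
  acetone: x = 0.137, y = 0.408
  n-hexane: x = 0.217, y = 0.420
  ethylbenzene: x = 0.646, y = 0.172
Drum-2 feed = drum-1 liquid: z₂ = (0.1369, 0.2173, 0.6459).
Drum 2:
Newton–Raphson from ψ₂ = 0.63:
  ψ₂ = 0.630: g = -0.0970, g' = -0.748 → ψ₂ = 0.500
  ψ₂ = 0.500: g = 0.0046, g' = -0.832 → ψ₂ = 0.506
Converged at ψ₂ = 0.506.
  acetone: x = 0.041, y = 0.230
  n-hexane: x = 0.094, y = 0.338
  ethylbenzene: x = 0.865, y = 0.432

V/F (drum 2) = 0.506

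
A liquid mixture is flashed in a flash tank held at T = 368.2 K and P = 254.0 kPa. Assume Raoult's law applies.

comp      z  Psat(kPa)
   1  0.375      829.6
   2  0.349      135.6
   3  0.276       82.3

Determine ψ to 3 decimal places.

Raoult's law: Kᵢ = Pᵢˢᵃᵗ/P = Pᵢˢᵃᵗ/254.0.
  K_1 = 829.6/254.0 = 3.26614, K_2 = 135.6/254.0 = 0.53386, K_3 = 82.3/254.0 = 0.32402
Rachford–Rice: g(ψ) = Σ zᵢ(Kᵢ−1)/(1+ψ(Kᵢ−1)) = 0.
Check two-phase: ΣzᵢKᵢ = 1.501 > 1 and Σzᵢ/Kᵢ = 1.620 > 1, so g(0) = 0.501 > 0 and g(1) = -0.620 < 0.
Newton iteration, ψ⁰ = 0.5:
  ψ = 0.500: g = -0.0956, g' = -0.840 → ψ = 0.386
  ψ = 0.386: g = 0.0023, g' = -0.891 → ψ = 0.389
Converged at ψ = 0.389.

ψ = 0.389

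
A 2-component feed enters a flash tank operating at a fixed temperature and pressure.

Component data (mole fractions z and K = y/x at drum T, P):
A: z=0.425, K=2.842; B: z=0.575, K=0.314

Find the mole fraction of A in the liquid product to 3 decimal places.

x_A = 0.271

Iterate (Newton) starting at V/F = 0.37:
  V/F = 0.370: g = -0.0631, g' = -0.996 → V/F = 0.307
Converged at V/F = 0.307.
Compositions from xᵢ = zᵢ/(1+V/F(Kᵢ−1)), yᵢ = Kᵢxᵢ:
  A: x = 0.271, y = 0.771
  B: x = 0.729, y = 0.229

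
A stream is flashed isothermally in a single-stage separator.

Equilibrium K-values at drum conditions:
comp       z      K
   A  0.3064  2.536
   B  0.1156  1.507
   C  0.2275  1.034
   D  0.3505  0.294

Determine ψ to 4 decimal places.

ψ = 0.4048

Let ψ = V/F and solve Σ zᵢ(Kᵢ−1)/(1+ψ(Kᵢ−1)) = 0.
Feasibility: ΣzᵢKᵢ = 1.2895, Σzᵢ/Kᵢ = 1.6097 — both > 1, two phases present.
Newton iteration, ψ⁰ = 0.45:
  ψ = 0.4500: g = -0.02905, g' = -0.6480 → ψ = 0.4052
  ψ = 0.4052: g = -0.00025, g' = -0.6381 → ψ = 0.4048
Converged at ψ = 0.4048.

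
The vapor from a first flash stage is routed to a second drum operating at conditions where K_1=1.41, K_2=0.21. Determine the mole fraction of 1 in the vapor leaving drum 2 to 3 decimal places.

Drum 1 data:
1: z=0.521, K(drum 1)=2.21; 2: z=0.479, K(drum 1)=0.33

y_1 (drum 2) = 0.928

Drum 1:
Rachford–Rice: g(ψ₁) = Σ zᵢ(Kᵢ−1)/(1+ψ₁(Kᵢ−1)) = 0.
Feasibility: ΣzᵢKᵢ = 1.309, Σzᵢ/Kᵢ = 1.687 — both > 1, two phases present.
Binary case is linear: z₁(K₁−1)(1+ψ₁(K₂−1)) + z₂(K₂−1)(1+ψ₁(K₁−1)) = 0
⇒ ψ₁ = [z₁(K₁−1)+z₂(K₂−1)] / [−(K₁−1)(K₂−1)] = 0.3095/0.8107 = 0.382
Drum-1 compositions:
  1: x = 0.356, y = 0.788
  2: x = 0.644, y = 0.212
Drum-2 feed = drum-1 vapor: z₂ = (0.7876, 0.2124).
Drum 2:
Newton iteration, ψ₂⁰ = 0.61:
  ψ₂ = 0.610: g = -0.0655, g' = -0.579 → ψ₂ = 0.497
  ψ₂ = 0.497: g = -0.0079, g' = -0.450 → ψ₂ = 0.479
Converged at ψ₂ = 0.479.
  1: x = 0.658, y = 0.928
  2: x = 0.342, y = 0.072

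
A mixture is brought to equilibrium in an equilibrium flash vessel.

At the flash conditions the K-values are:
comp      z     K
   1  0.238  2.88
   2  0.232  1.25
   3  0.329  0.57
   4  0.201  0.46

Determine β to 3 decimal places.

Rachford–Rice: g(β) = Σ zᵢ(Kᵢ−1)/(1+β(Kᵢ−1)) = 0.
g(0) = ΣzᵢKᵢ − 1 = 0.255 and g(1) = 1 − Σzᵢ/Kᵢ = -0.282, so a root lies in (0, 1).
Iterate (Newton) starting at β = 0.61:
  β = 0.610: g = -0.0949, g' = -0.436 → β = 0.392
  β = 0.392: g = 0.0025, g' = -0.473 → β = 0.397
Converged at β = 0.397.

β = 0.397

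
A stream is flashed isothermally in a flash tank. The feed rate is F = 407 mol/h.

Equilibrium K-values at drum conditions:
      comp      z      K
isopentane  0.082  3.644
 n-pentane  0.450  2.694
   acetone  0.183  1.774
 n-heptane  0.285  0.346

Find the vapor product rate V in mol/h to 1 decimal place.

V = 364.9 mol/h

Newton–Raphson from β = 0.5:
  β = 0.500: g = 0.3313, g' = -0.811 → β = 0.908
  β = 0.908: g = -0.0121, g' = -1.028 → β = 0.897
Converged at β = 0.897.
Then V = β·F = 0.8966·407 = 364.9 mol/h and L = F − V = 42.1 mol/h.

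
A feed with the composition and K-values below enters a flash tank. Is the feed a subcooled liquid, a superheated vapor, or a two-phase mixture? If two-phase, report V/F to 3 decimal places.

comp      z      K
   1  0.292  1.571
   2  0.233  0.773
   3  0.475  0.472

ΣzᵢKᵢ = 0.863; Σzᵢ/Kᵢ = 1.494.
Since ΣzᵢKᵢ < 1 the mixture is below its bubble point — single liquid phase.

subcooled liquid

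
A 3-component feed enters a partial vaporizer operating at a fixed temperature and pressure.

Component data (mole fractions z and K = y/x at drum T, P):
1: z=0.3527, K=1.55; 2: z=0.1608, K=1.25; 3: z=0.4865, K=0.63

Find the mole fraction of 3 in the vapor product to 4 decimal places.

Material balance + equilibrium reduce to Σ zᵢ(Kᵢ−1)/(1+β(Kᵢ−1)) = 0.
g(0) = ΣzᵢKᵢ − 1 = 0.0542 and g(1) = 1 − Σzᵢ/Kᵢ = -0.1284, so a root lies in (0, 1).
Newton iteration, β⁰ = 0.5:
  β = 0.5000: g = -0.03299, g' = -0.1738 → β = 0.3102
  β = 0.3102: g = -0.00033, g' = -0.1715 → β = 0.3083
Converged at β = 0.3083.
Compositions from xᵢ = zᵢ/(1+β(Kᵢ−1)), yᵢ = Kᵢxᵢ:
  1: x = 0.3016, y = 0.4674
  2: x = 0.1493, y = 0.1866
  3: x = 0.5491, y = 0.3460

y_3 = 0.3460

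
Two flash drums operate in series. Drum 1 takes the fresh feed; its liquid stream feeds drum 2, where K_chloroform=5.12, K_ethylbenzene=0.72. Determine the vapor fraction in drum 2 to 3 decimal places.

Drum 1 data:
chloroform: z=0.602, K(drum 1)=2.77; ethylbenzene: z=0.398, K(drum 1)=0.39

Drum 1:
Material balance + equilibrium reduce to Σ zᵢ(Kᵢ−1)/(1+ψ₁(Kᵢ−1)) = 0.
Check two-phase: ΣzᵢKᵢ = 1.823 > 1 and Σzᵢ/Kᵢ = 1.238 > 1, so g(0) = 0.823 > 0 and g(1) = -0.238 < 0.
Binary case is linear: z₁(K₁−1)(1+ψ₁(K₂−1)) + z₂(K₂−1)(1+ψ₁(K₁−1)) = 0
⇒ ψ₁ = [z₁(K₁−1)+z₂(K₂−1)] / [−(K₁−1)(K₂−1)] = 0.8228/1.0797 = 0.762
Drum-1 compositions:
  chloroform: x = 0.256, y = 0.710
  ethylbenzene: x = 0.744, y = 0.290
Drum-2 feed = drum-1 liquid: z₂ = (0.2563, 0.7437).
Drum 2:
Newton iteration, ψ₂⁰ = 0.57:
  ψ₂ = 0.570: g = 0.0676, g' = -0.471 → ψ₂ = 0.714
  ψ₂ = 0.714: g = 0.0078, g' = -0.371 → ψ₂ = 0.735
Converged at ψ₂ = 0.735.
  chloroform: x = 0.064, y = 0.326
  ethylbenzene: x = 0.936, y = 0.674

V/F (drum 2) = 0.735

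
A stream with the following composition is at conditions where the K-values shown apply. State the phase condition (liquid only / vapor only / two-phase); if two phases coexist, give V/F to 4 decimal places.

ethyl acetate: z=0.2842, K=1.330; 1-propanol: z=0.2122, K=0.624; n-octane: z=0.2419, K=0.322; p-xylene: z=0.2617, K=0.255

ΣzᵢKᵢ = 0.6550; Σzᵢ/Kᵢ = 2.3313.
Since ΣzᵢKᵢ < 1 the mixture is below its bubble point — single liquid phase.

liquid only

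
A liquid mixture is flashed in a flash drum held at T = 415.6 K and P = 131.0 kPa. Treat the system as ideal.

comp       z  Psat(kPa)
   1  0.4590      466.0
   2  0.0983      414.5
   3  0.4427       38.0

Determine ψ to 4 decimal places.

Raoult's law: Kᵢ = Pᵢˢᵃᵗ/P = Pᵢˢᵃᵗ/131.0.
  K_1 = 466.0/131.0 = 3.557252, K_2 = 414.5/131.0 = 3.164122, K_3 = 38.0/131.0 = 0.290076
Iterate (Newton) starting at ψ = 0.5:
  ψ = 0.5000: g = 0.13007, g' = -1.2206 → ψ = 0.6066
  ψ = 0.6066: g = 0.00012, g' = -1.2355 → ψ = 0.6067
Converged at ψ = 0.6067.

ψ = 0.6067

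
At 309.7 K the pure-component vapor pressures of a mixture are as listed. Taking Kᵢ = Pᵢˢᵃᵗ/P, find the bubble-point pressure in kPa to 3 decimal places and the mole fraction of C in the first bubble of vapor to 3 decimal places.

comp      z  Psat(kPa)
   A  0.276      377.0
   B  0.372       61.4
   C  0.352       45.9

At the bubble point ψ → 0, so ΣzᵢKᵢ = 1 with Kᵢ = Pᵢˢᵃᵗ/P ⇒ P = ΣzᵢPᵢˢᵃᵗ.
P = 0.276·377.0 + 0.372·61.4 + 0.352·45.9 = 143.050 kPa
yᵢ = zᵢPᵢˢᵃᵗ/P ⇒ y_C = 0.352·45.9/143.050 = 0.113

Pbub = 143.050 kPa, y_C = 0.113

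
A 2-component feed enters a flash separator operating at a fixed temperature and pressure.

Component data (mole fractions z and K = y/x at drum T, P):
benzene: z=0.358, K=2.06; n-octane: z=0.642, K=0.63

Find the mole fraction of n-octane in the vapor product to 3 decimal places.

Binary case is linear: z₁(K₁−1)(1+ψ(K₂−1)) + z₂(K₂−1)(1+ψ(K₁−1)) = 0
⇒ ψ = [z₁(K₁−1)+z₂(K₂−1)] / [−(K₁−1)(K₂−1)] = 0.1419/0.3922 = 0.362
Compositions from xᵢ = zᵢ/(1+ψ(Kᵢ−1)), yᵢ = Kᵢxᵢ:
  benzene: x = 0.259, y = 0.533
  n-octane: x = 0.741, y = 0.467

y_n-octane = 0.467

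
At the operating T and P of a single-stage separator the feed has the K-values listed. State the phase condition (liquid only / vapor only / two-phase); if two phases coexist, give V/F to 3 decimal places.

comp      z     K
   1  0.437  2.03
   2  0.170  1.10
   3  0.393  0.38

ΣzᵢKᵢ = 1.223; Σzᵢ/Kᵢ = 1.404.
Both exceed 1, so a two-phase solution exists.
Rachford–Rice: g(ψ) = Σ zᵢ(Kᵢ−1)/(1+ψ(Kᵢ−1)) = 0.
Iterate (Newton) starting at ψ = 0.5:
  ψ = 0.500: g = -0.0398, g' = -0.521 → ψ = 0.424
  ψ = 0.424: g = -0.0007, g' = -0.504 → ψ = 0.422
Converged at ψ = 0.422.

two-phase, V/F = 0.422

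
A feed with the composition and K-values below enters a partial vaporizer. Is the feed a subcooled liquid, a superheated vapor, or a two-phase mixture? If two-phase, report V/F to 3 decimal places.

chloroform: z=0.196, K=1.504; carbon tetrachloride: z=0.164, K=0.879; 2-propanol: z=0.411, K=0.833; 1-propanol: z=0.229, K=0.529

ΣzᵢKᵢ = 0.902; Σzᵢ/Kᵢ = 1.243.
Since ΣzᵢKᵢ < 1 the mixture is below its bubble point — single liquid phase.

subcooled liquid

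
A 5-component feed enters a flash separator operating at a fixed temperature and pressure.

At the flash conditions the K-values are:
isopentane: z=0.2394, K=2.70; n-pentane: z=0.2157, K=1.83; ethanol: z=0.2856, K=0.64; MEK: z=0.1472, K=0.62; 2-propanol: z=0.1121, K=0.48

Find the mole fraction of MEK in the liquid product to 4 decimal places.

x_MEK = 0.1989

Iterate (Newton) starting at ψ = 0.58:
  ψ = 0.5800: g = 0.04061, g' = -0.3994 → ψ = 0.6817
  ψ = 0.6817: g = 0.00080, g' = -0.3855 → ψ = 0.6838
Converged at ψ = 0.6838.
Compositions from xᵢ = zᵢ/(1+ψ(Kᵢ−1)), yᵢ = Kᵢxᵢ:
  isopentane: x = 0.1107, y = 0.2989
  n-pentane: x = 0.1376, y = 0.2518
  ethanol: x = 0.3789, y = 0.2425
  MEK: x = 0.1989, y = 0.1233
  2-propanol: x = 0.1740, y = 0.0835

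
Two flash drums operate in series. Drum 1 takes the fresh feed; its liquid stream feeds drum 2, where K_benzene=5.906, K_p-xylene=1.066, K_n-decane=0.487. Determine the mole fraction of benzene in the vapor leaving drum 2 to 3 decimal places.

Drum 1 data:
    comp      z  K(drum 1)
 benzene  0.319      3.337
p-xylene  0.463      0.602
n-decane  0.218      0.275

y_benzene (drum 2) = 0.238

Drum 1:
Rachford–Rice: g(ψ₁) = Σ zᵢ(Kᵢ−1)/(1+ψ₁(Kᵢ−1)) = 0.
g(0) = ΣzᵢKᵢ − 1 = 0.403 and g(1) = 1 − Σzᵢ/Kᵢ = -0.657, so a root lies in (0, 1).
Newton–Raphson from ψ₁ = 0.5:
  ψ₁ = 0.500: g = -0.1342, g' = -0.767 → ψ₁ = 0.325
  ψ₁ = 0.325: g = 0.0053, g' = -0.856 → ψ₁ = 0.331
Converged at ψ₁ = 0.331.
Drum-1 compositions:
  benzene: x = 0.180, y = 0.600
  p-xylene: x = 0.533, y = 0.321
  n-decane: x = 0.287, y = 0.079
Drum-2 feed = drum-1 liquid: z₂ = (0.1798, 0.5333, 0.2869).
Drum 2:
Material balance + equilibrium reduce to Σ zᵢ(Kᵢ−1)/(1+ψ₂(Kᵢ−1)) = 0.
Check two-phase: ΣzᵢKᵢ = 1.770 > 1 and Σzᵢ/Kᵢ = 1.120 > 1, so g(0) = 0.770 > 0 and g(1) = -0.120 < 0.
Iterate (Newton) starting at ψ₂ = 0.58:
  ψ₂ = 0.580: g = 0.0538, g' = -0.448 → ψ₂ = 0.700
  ψ₂ = 0.700: g = 0.0029, g' = -0.406 → ψ₂ = 0.707
Converged at ψ₂ = 0.707.
  benzene: x = 0.040, y = 0.238
  p-xylene: x = 0.510, y = 0.543
  n-decane: x = 0.450, y = 0.219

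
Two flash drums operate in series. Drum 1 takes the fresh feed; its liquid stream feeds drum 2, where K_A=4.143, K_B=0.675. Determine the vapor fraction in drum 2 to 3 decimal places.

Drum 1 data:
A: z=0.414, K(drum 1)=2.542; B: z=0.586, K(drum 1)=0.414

V/F (drum 2) = 0.617

Drum 1:
Binary case is linear: z₁(K₁−1)(1+ψ₁(K₂−1)) + z₂(K₂−1)(1+ψ₁(K₁−1)) = 0
⇒ ψ₁ = [z₁(K₁−1)+z₂(K₂−1)] / [−(K₁−1)(K₂−1)] = 0.2950/0.9036 = 0.326
Drum-1 compositions:
  A: x = 0.275, y = 0.700
  B: x = 0.725, y = 0.300
Drum-2 feed = drum-1 liquid: z₂ = (0.2754, 0.7246).
Drum 2:
Rachford–Rice: g(ψ₂) = Σ zᵢ(Kᵢ−1)/(1+ψ₂(Kᵢ−1)) = 0.
Check two-phase: ΣzᵢKᵢ = 1.630 > 1 and Σzᵢ/Kᵢ = 1.140 > 1, so g(0) = 0.630 > 0 and g(1) = -0.140 < 0.
Binary case is linear: z₁(K₁−1)(1+ψ₂(K₂−1)) + z₂(K₂−1)(1+ψ₂(K₁−1)) = 0
⇒ ψ₂ = [z₁(K₁−1)+z₂(K₂−1)] / [−(K₁−1)(K₂−1)] = 0.6300/1.0215 = 0.617
  A: x = 0.094, y = 0.388
  B: x = 0.906, y = 0.612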